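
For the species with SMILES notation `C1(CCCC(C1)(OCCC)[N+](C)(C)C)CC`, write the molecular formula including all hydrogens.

C14H30NO+

Heavy atoms from the SMILES: 14 C, 1 N, 1 O.
Implicit hydrogens by atom environment:
  7 × C: 2 H each → 14
  5 × C: 3 H each → 15
  1 × C: 1 H
  1 × C: no H
  1 × N (charge +1): no H
  1 × O: no H
  Total hydrogens = 30.
Net charge +1.
Molecular formula: C14H30NO+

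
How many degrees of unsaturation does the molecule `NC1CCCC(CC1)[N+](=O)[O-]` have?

2

Molecular formula from the SMILES: C7H14N2O2.
DoU = (2C + 2 + N − H − X)/2 = (2·7 + 2 + 2 − 14 − 0)/2 = 4/2 = 2.
(Structurally: 1 ring(s) + 1 π bond(s) = 2.)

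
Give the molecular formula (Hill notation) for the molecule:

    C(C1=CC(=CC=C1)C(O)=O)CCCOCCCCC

Heavy atoms from the SMILES: 16 C, 3 O.
Implicit hydrogens by atom environment:
  8 × C: 2 H each → 16
  4 × C (aromatic): 1 H each → 4
  2 × C (aromatic): no H
  2 × O: no H
  1 × C: 3 H
  1 × C: no H
  1 × O: 1 H
  Total hydrogens = 24.
Molecular formula: C16H24O3

C16H24O3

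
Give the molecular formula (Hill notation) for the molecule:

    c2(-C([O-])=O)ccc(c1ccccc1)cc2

C13H9O2-

Heavy atoms from the SMILES: 13 C, 2 O.
Implicit hydrogens by atom environment:
  9 × C (aromatic): 1 H each → 9
  3 × C (aromatic): no H
  1 × C: no H
  1 × O: no H
  1 × O (charge -1): no H
  Total hydrogens = 9.
Net charge -1.
Molecular formula: C13H9O2-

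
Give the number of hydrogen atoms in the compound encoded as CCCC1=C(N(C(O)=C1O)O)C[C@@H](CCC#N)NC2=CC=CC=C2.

23

Hydrogens are implicit in SMILES; fill each atom to its normal valence:
  5 × C: 2 H each → 10
  5 × C (aromatic): 1 H each → 5
  5 × C (aromatic): no H
  3 × O: 1 H each → 3
  1 × C: 3 H
  1 × C: 1 H
  1 × C: no H
  1 × N: 1 H
  1 × N (aromatic): no H
  1 × N: no H
  Total hydrogens = 23.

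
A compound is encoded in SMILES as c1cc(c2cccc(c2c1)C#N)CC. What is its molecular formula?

C13H11N

Heavy atoms from the SMILES: 13 C, 1 N.
Implicit hydrogens by atom environment:
  6 × C (aromatic): 1 H each → 6
  4 × C (aromatic): no H
  1 × C: 3 H
  1 × C: 2 H
  1 × C: no H
  1 × N: no H
  Total hydrogens = 11.
Molecular formula: C13H11N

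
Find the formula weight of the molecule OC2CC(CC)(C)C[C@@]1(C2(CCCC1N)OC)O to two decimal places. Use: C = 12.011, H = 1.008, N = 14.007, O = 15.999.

Molecular formula: C14H27NO3.
M = 14×12.011 + 27×1.008 + 1×14.007 + 3×15.999 = 257.37 g/mol.

257.37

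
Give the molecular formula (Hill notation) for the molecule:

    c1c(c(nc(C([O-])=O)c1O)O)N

Heavy atoms from the SMILES: 6 C, 2 N, 4 O.
Implicit hydrogens by atom environment:
  4 × C (aromatic): no H
  2 × O: 1 H each → 2
  1 × C (aromatic): 1 H
  1 × C: no H
  1 × N: 2 H
  1 × N (aromatic): no H
  1 × O: no H
  1 × O (charge -1): no H
  Total hydrogens = 5.
Net charge -1.
Molecular formula: C6H5N2O4-

C6H5N2O4-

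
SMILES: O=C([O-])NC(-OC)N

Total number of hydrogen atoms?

Hydrogens are implicit in SMILES; fill each atom to its normal valence:
  2 × O: no H
  1 × C: 3 H
  1 × C: 1 H
  1 × C: no H
  1 × N: 2 H
  1 × N: 1 H
  1 × O (charge -1): no H
  Total hydrogens = 7.

7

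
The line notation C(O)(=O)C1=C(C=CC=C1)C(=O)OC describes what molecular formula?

C9H8O4

Heavy atoms from the SMILES: 9 C, 4 O.
Implicit hydrogens by atom environment:
  4 × C (aromatic): 1 H each → 4
  3 × O: no H
  2 × C (aromatic): no H
  2 × C: no H
  1 × C: 3 H
  1 × O: 1 H
  Total hydrogens = 8.
Molecular formula: C9H8O4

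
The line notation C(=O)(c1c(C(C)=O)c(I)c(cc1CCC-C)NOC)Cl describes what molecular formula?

C14H17ClINO3

Heavy atoms from the SMILES: 14 C, 1 Cl, 1 I, 1 N, 3 O.
Implicit hydrogens by atom environment:
  5 × C (aromatic): no H
  3 × C: 3 H each → 9
  3 × C: 2 H each → 6
  3 × O: no H
  2 × C: no H
  1 × C (aromatic): 1 H
  1 × Cl: no H
  1 × I: no H
  1 × N: 1 H
  Total hydrogens = 17.
Molecular formula: C14H17ClINO3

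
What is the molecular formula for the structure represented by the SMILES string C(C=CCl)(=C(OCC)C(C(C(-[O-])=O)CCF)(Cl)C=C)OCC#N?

C15H17Cl2FNO4-

Heavy atoms from the SMILES: 15 C, 2 Cl, 1 F, 1 N, 4 O.
Implicit hydrogens by atom environment:
  5 × C: 2 H each → 10
  5 × C: no H
  4 × C: 1 H each → 4
  3 × O: no H
  2 × Cl: no H
  1 × C: 3 H
  1 × F: no H
  1 × N: no H
  1 × O (charge -1): no H
  Total hydrogens = 17.
Net charge -1.
Molecular formula: C15H17Cl2FNO4-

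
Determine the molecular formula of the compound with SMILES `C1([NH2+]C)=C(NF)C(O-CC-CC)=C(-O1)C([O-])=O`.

C10H15FN2O4

Heavy atoms from the SMILES: 10 C, 1 F, 2 N, 4 O.
Implicit hydrogens by atom environment:
  4 × C (aromatic): no H
  3 × C: 2 H each → 6
  2 × C: 3 H each → 6
  2 × O: no H
  1 × C: no H
  1 × F: no H
  1 × N (charge +1): 2 H
  1 × N: 1 H
  1 × O (aromatic): no H
  1 × O (charge -1): no H
  Total hydrogens = 15.
Molecular formula: C10H15FN2O4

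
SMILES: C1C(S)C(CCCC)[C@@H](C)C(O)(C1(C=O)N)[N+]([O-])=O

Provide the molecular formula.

C12H22N2O4S

Heavy atoms from the SMILES: 12 C, 2 N, 4 O, 1 S.
Implicit hydrogens by atom environment:
  4 × C: 2 H each → 8
  4 × C: 1 H each → 4
  2 × C: 3 H each → 6
  2 × C: no H
  2 × O: no H
  1 × N: 2 H
  1 × N (charge +1): no H
  1 × O: 1 H
  1 × O (charge -1): no H
  1 × S: 1 H
  Total hydrogens = 22.
Molecular formula: C12H22N2O4S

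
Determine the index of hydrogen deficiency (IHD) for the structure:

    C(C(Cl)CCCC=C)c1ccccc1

5

Molecular formula from the SMILES: C13H17Cl.
DoU = (2C + 2 + N − H − X)/2 = (2·13 + 2 + 0 − 17 − 1)/2 = 10/2 = 5.
(Structurally: 1 ring(s) + 4 π bond(s) = 5.)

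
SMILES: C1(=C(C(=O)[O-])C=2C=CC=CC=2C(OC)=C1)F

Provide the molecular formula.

Heavy atoms from the SMILES: 12 C, 1 F, 3 O.
Implicit hydrogens by atom environment:
  5 × C (aromatic): 1 H each → 5
  5 × C (aromatic): no H
  2 × O: no H
  1 × C: 3 H
  1 × C: no H
  1 × F: no H
  1 × O (charge -1): no H
  Total hydrogens = 8.
Net charge -1.
Molecular formula: C12H8FO3-

C12H8FO3-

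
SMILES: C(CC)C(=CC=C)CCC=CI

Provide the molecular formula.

Heavy atoms from the SMILES: 11 C, 1 I.
Implicit hydrogens by atom environment:
  5 × C: 2 H each → 10
  4 × C: 1 H each → 4
  1 × C: 3 H
  1 × C: no H
  1 × I: no H
  Total hydrogens = 17.
Molecular formula: C11H17I

C11H17I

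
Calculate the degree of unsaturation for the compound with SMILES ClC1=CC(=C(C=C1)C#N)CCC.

6

Molecular formula from the SMILES: C10H10ClN.
DoU = (2C + 2 + N − H − X)/2 = (2·10 + 2 + 1 − 10 − 1)/2 = 12/2 = 6.
(Structurally: 1 ring(s) + 5 π bond(s) = 6.)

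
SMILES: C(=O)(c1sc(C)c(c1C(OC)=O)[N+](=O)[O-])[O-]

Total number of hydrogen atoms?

6

Hydrogens are implicit in SMILES; fill each atom to its normal valence:
  4 × C (aromatic): no H
  4 × O: no H
  2 × C: 3 H each → 6
  2 × C: no H
  2 × O (charge -1): no H
  1 × N (charge +1): no H
  1 × S (aromatic): no H
  Total hydrogens = 6.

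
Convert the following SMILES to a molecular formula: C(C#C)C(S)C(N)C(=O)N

C6H10N2OS

Heavy atoms from the SMILES: 6 C, 2 N, 1 O, 1 S.
Implicit hydrogens by atom environment:
  3 × C: 1 H each → 3
  2 × C: no H
  2 × N: 2 H each → 4
  1 × C: 2 H
  1 × O: no H
  1 × S: 1 H
  Total hydrogens = 10.
Molecular formula: C6H10N2OS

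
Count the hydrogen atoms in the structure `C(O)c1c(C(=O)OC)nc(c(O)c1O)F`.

8

Hydrogens are implicit in SMILES; fill each atom to its normal valence:
  5 × C (aromatic): no H
  3 × O: 1 H each → 3
  2 × O: no H
  1 × C: 3 H
  1 × C: 2 H
  1 × C: no H
  1 × F: no H
  1 × N (aromatic): no H
  Total hydrogens = 8.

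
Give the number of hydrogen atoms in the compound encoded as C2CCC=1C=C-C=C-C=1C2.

12

Hydrogens are implicit in SMILES; fill each atom to its normal valence:
  4 × C: 2 H each → 8
  4 × C (aromatic): 1 H each → 4
  2 × C (aromatic): no H
  Total hydrogens = 12.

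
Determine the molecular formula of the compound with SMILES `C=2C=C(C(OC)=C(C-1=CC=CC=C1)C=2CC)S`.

Heavy atoms from the SMILES: 15 C, 1 O, 1 S.
Implicit hydrogens by atom environment:
  7 × C (aromatic): 1 H each → 7
  5 × C (aromatic): no H
  2 × C: 3 H each → 6
  1 × C: 2 H
  1 × O: no H
  1 × S: 1 H
  Total hydrogens = 16.
Molecular formula: C15H16OS

C15H16OS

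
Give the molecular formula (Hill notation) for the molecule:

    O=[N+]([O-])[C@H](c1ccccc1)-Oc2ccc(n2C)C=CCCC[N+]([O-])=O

Heavy atoms from the SMILES: 17 C, 3 N, 5 O.
Implicit hydrogens by atom environment:
  7 × C (aromatic): 1 H each → 7
  3 × C: 2 H each → 6
  3 × C: 1 H each → 3
  3 × C (aromatic): no H
  3 × O: no H
  2 × N (charge +1): no H
  2 × O (charge -1): no H
  1 × C: 3 H
  1 × N (aromatic): no H
  Total hydrogens = 19.
Molecular formula: C17H19N3O5

C17H19N3O5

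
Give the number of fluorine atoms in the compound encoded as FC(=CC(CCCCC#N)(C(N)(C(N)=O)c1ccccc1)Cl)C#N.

The symbol for fluorine appears 1 time in the SMILES.

1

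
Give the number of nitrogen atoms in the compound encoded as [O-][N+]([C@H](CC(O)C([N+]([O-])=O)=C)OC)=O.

2

The symbol for nitrogen appears 2 times in the SMILES.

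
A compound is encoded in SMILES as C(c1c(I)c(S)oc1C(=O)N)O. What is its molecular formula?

Heavy atoms from the SMILES: 6 C, 1 I, 1 N, 3 O, 1 S.
Implicit hydrogens by atom environment:
  4 × C (aromatic): no H
  1 × C: 2 H
  1 × C: no H
  1 × I: no H
  1 × N: 2 H
  1 × O: 1 H
  1 × O (aromatic): no H
  1 × O: no H
  1 × S: 1 H
  Total hydrogens = 6.
Molecular formula: C6H6INO3S

C6H6INO3S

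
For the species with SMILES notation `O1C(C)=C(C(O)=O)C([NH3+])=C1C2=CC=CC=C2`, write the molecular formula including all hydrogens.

Heavy atoms from the SMILES: 12 C, 1 N, 3 O.
Implicit hydrogens by atom environment:
  5 × C (aromatic): 1 H each → 5
  5 × C (aromatic): no H
  1 × C: 3 H
  1 × C: no H
  1 × N (charge +1): 3 H
  1 × O: 1 H
  1 × O (aromatic): no H
  1 × O: no H
  Total hydrogens = 12.
Net charge +1.
Molecular formula: C12H12NO3+

C12H12NO3+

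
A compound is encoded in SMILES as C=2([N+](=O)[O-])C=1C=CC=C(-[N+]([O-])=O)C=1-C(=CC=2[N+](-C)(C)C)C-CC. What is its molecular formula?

Heavy atoms from the SMILES: 16 C, 3 N, 4 O.
Implicit hydrogens by atom environment:
  6 × C (aromatic): no H
  4 × C: 3 H each → 12
  4 × C (aromatic): 1 H each → 4
  3 × N (charge +1): no H
  2 × C: 2 H each → 4
  2 × O: no H
  2 × O (charge -1): no H
  Total hydrogens = 20.
Net charge +1.
Molecular formula: C16H20N3O4+

C16H20N3O4+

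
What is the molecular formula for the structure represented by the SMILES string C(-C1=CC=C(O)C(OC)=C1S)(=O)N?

Heavy atoms from the SMILES: 8 C, 1 N, 3 O, 1 S.
Implicit hydrogens by atom environment:
  4 × C (aromatic): no H
  2 × C (aromatic): 1 H each → 2
  2 × O: no H
  1 × C: 3 H
  1 × C: no H
  1 × N: 2 H
  1 × O: 1 H
  1 × S: 1 H
  Total hydrogens = 9.
Molecular formula: C8H9NO3S

C8H9NO3S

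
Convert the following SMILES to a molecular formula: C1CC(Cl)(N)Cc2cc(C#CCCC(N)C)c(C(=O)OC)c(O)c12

Heavy atoms from the SMILES: 18 C, 1 Cl, 2 N, 3 O.
Implicit hydrogens by atom environment:
  5 × C: 2 H each → 10
  5 × C (aromatic): no H
  4 × C: no H
  2 × C: 3 H each → 6
  2 × N: 2 H each → 4
  2 × O: no H
  1 × C (aromatic): 1 H
  1 × C: 1 H
  1 × Cl: no H
  1 × O: 1 H
  Total hydrogens = 23.
Molecular formula: C18H23ClN2O3

C18H23ClN2O3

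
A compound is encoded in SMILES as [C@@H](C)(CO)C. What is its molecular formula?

Heavy atoms from the SMILES: 4 C, 1 O.
Implicit hydrogens by atom environment:
  2 × C: 3 H each → 6
  1 × C: 2 H
  1 × C: 1 H
  1 × O: 1 H
  Total hydrogens = 10.
Molecular formula: C4H10O

C4H10O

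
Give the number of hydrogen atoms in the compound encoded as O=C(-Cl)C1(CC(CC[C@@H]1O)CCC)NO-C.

20

Hydrogens are implicit in SMILES; fill each atom to its normal valence:
  5 × C: 2 H each → 10
  2 × C: 3 H each → 6
  2 × C: 1 H each → 2
  2 × C: no H
  2 × O: no H
  1 × Cl: no H
  1 × N: 1 H
  1 × O: 1 H
  Total hydrogens = 20.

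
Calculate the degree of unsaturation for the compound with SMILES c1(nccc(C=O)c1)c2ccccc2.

Molecular formula from the SMILES: C12H9NO.
DoU = (2C + 2 + N − H − X)/2 = (2·12 + 2 + 1 − 9 − 0)/2 = 18/2 = 9.
(Structurally: 2 ring(s) + 7 π bond(s) = 9.)

9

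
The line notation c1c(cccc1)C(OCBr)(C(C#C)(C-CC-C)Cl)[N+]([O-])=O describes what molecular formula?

Heavy atoms from the SMILES: 1 Br, 15 C, 1 Cl, 1 N, 3 O.
Implicit hydrogens by atom environment:
  5 × C (aromatic): 1 H each → 5
  4 × C: 2 H each → 8
  3 × C: no H
  2 × O: no H
  1 × Br: no H
  1 × C: 3 H
  1 × C: 1 H
  1 × C (aromatic): no H
  1 × Cl: no H
  1 × N (charge +1): no H
  1 × O (charge -1): no H
  Total hydrogens = 17.
Molecular formula: C15H17BrClNO3

C15H17BrClNO3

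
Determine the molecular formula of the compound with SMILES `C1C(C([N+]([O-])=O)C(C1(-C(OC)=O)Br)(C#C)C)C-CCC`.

Heavy atoms from the SMILES: 1 Br, 14 C, 1 N, 4 O.
Implicit hydrogens by atom environment:
  4 × C: 2 H each → 8
  4 × C: no H
  3 × C: 3 H each → 9
  3 × C: 1 H each → 3
  3 × O: no H
  1 × Br: no H
  1 × N (charge +1): no H
  1 × O (charge -1): no H
  Total hydrogens = 20.
Molecular formula: C14H20BrNO4

C14H20BrNO4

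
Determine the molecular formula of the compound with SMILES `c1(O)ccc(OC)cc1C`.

C8H10O2

Heavy atoms from the SMILES: 8 C, 2 O.
Implicit hydrogens by atom environment:
  3 × C (aromatic): 1 H each → 3
  3 × C (aromatic): no H
  2 × C: 3 H each → 6
  1 × O: 1 H
  1 × O: no H
  Total hydrogens = 10.
Molecular formula: C8H10O2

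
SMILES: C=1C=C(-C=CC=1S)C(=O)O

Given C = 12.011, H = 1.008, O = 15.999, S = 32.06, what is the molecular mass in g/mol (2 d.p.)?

154.18

Molecular formula: C7H6O2S.
M = 7×12.011 + 6×1.008 + 2×15.999 + 1×32.06 = 154.18 g/mol.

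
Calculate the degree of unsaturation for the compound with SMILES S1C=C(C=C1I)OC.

Molecular formula from the SMILES: C5H5IOS.
DoU = (2C + 2 + N − H − X)/2 = (2·5 + 2 + 0 − 5 − 1)/2 = 6/2 = 3.
(Structurally: 1 ring(s) + 2 π bond(s) = 3.)

3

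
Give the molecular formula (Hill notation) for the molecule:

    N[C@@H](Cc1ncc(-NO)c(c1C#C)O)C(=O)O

C10H11N3O4

Heavy atoms from the SMILES: 10 C, 3 N, 4 O.
Implicit hydrogens by atom environment:
  4 × C (aromatic): no H
  3 × O: 1 H each → 3
  2 × C: 1 H each → 2
  2 × C: no H
  1 × C: 2 H
  1 × C (aromatic): 1 H
  1 × N: 2 H
  1 × N: 1 H
  1 × N (aromatic): no H
  1 × O: no H
  Total hydrogens = 11.
Molecular formula: C10H11N3O4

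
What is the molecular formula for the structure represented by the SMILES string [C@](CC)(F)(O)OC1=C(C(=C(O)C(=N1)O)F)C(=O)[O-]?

C9H8F2NO6-

Heavy atoms from the SMILES: 9 C, 2 F, 1 N, 6 O.
Implicit hydrogens by atom environment:
  5 × C (aromatic): no H
  3 × O: 1 H each → 3
  2 × C: no H
  2 × F: no H
  2 × O: no H
  1 × C: 3 H
  1 × C: 2 H
  1 × N (aromatic): no H
  1 × O (charge -1): no H
  Total hydrogens = 8.
Net charge -1.
Molecular formula: C9H8F2NO6-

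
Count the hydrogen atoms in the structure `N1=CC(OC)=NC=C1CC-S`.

10

Hydrogens are implicit in SMILES; fill each atom to its normal valence:
  2 × C: 2 H each → 4
  2 × C (aromatic): 1 H each → 2
  2 × C (aromatic): no H
  2 × N (aromatic): no H
  1 × C: 3 H
  1 × O: no H
  1 × S: 1 H
  Total hydrogens = 10.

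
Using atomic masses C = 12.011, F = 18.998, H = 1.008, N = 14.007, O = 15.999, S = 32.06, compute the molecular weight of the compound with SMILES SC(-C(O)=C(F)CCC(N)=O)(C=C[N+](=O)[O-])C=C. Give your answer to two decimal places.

Molecular formula: C10H13FN2O4S.
M = 10×12.011 + 1×18.998 + 13×1.008 + 2×14.007 + 4×15.999 + 1×32.06 = 276.28 g/mol.

276.28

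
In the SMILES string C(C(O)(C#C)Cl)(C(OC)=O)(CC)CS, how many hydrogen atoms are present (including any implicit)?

Hydrogens are implicit in SMILES; fill each atom to its normal valence:
  4 × C: no H
  2 × C: 3 H each → 6
  2 × C: 2 H each → 4
  2 × O: no H
  1 × C: 1 H
  1 × Cl: no H
  1 × O: 1 H
  1 × S: 1 H
  Total hydrogens = 13.

13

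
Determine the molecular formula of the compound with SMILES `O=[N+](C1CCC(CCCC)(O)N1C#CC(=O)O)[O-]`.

Heavy atoms from the SMILES: 11 C, 2 N, 5 O.
Implicit hydrogens by atom environment:
  5 × C: 2 H each → 10
  4 × C: no H
  2 × O: 1 H each → 2
  2 × O: no H
  1 × C: 3 H
  1 × C: 1 H
  1 × N: no H
  1 × N (charge +1): no H
  1 × O (charge -1): no H
  Total hydrogens = 16.
Molecular formula: C11H16N2O5

C11H16N2O5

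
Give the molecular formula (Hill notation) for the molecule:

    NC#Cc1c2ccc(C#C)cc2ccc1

C14H9N

Heavy atoms from the SMILES: 14 C, 1 N.
Implicit hydrogens by atom environment:
  6 × C (aromatic): 1 H each → 6
  4 × C (aromatic): no H
  3 × C: no H
  1 × C: 1 H
  1 × N: 2 H
  Total hydrogens = 9.
Molecular formula: C14H9N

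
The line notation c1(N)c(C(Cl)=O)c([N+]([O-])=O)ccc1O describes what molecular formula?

Heavy atoms from the SMILES: 7 C, 1 Cl, 2 N, 4 O.
Implicit hydrogens by atom environment:
  4 × C (aromatic): no H
  2 × C (aromatic): 1 H each → 2
  2 × O: no H
  1 × C: no H
  1 × Cl: no H
  1 × N: 2 H
  1 × N (charge +1): no H
  1 × O: 1 H
  1 × O (charge -1): no H
  Total hydrogens = 5.
Molecular formula: C7H5ClN2O4

C7H5ClN2O4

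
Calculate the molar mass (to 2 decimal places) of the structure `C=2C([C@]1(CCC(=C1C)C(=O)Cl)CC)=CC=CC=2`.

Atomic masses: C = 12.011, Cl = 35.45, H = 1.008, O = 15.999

248.75

Molecular formula: C15H17ClO.
M = 15×12.011 + 1×35.45 + 17×1.008 + 1×15.999 = 248.75 g/mol.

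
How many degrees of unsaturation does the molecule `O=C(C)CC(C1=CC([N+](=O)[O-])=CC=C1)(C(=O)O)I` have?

7

Molecular formula from the SMILES: C11H10INO5.
DoU = (2C + 2 + N − H − X)/2 = (2·11 + 2 + 1 − 10 − 1)/2 = 14/2 = 7.
(Structurally: 1 ring(s) + 6 π bond(s) = 7.)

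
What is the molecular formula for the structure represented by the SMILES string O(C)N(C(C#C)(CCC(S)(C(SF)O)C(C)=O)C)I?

C11H17FINO3S2

Heavy atoms from the SMILES: 11 C, 1 F, 1 I, 1 N, 3 O, 2 S.
Implicit hydrogens by atom environment:
  4 × C: no H
  3 × C: 3 H each → 9
  2 × C: 2 H each → 4
  2 × C: 1 H each → 2
  2 × O: no H
  1 × F: no H
  1 × I: no H
  1 × N: no H
  1 × O: 1 H
  1 × S: 1 H
  1 × S: no H
  Total hydrogens = 17.
Molecular formula: C11H17FINO3S2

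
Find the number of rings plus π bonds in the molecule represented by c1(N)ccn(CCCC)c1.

3

Molecular formula from the SMILES: C8H14N2.
DoU = (2C + 2 + N − H − X)/2 = (2·8 + 2 + 2 − 14 − 0)/2 = 6/2 = 3.
(Structurally: 1 ring(s) + 2 π bond(s) = 3.)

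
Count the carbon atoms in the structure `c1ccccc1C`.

The symbol for carbon appears 7 times in the SMILES. Lowercase c denotes aromatic carbon and counts toward C.

7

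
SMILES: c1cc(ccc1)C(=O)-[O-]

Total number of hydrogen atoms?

Hydrogens are implicit in SMILES; fill each atom to its normal valence:
  5 × C (aromatic): 1 H each → 5
  1 × C (aromatic): no H
  1 × C: no H
  1 × O: no H
  1 × O (charge -1): no H
  Total hydrogens = 5.

5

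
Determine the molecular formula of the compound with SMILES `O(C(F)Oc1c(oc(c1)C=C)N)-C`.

Heavy atoms from the SMILES: 8 C, 1 F, 1 N, 3 O.
Implicit hydrogens by atom environment:
  3 × C (aromatic): no H
  2 × C: 1 H each → 2
  2 × O: no H
  1 × C: 3 H
  1 × C: 2 H
  1 × C (aromatic): 1 H
  1 × F: no H
  1 × N: 2 H
  1 × O (aromatic): no H
  Total hydrogens = 10.
Molecular formula: C8H10FNO3

C8H10FNO3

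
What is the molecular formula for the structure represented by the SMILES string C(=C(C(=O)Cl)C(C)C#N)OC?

Heavy atoms from the SMILES: 7 C, 1 Cl, 1 N, 2 O.
Implicit hydrogens by atom environment:
  3 × C: no H
  2 × C: 3 H each → 6
  2 × C: 1 H each → 2
  2 × O: no H
  1 × Cl: no H
  1 × N: no H
  Total hydrogens = 8.
Molecular formula: C7H8ClNO2

C7H8ClNO2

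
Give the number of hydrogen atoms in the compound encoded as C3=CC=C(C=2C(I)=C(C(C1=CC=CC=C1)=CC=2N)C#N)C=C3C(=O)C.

Hydrogens are implicit in SMILES; fill each atom to its normal valence:
  10 × C (aromatic): 1 H each → 10
  8 × C (aromatic): no H
  2 × C: no H
  1 × C: 3 H
  1 × I: no H
  1 × N: 2 H
  1 × N: no H
  1 × O: no H
  Total hydrogens = 15.

15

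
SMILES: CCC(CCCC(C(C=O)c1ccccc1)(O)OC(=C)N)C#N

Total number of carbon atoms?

18

The symbol for carbon appears 18 times in the SMILES. Lowercase c denotes aromatic carbon and counts toward C.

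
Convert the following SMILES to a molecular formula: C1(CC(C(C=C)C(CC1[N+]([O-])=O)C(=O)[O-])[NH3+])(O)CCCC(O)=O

C14H22N2O7

Heavy atoms from the SMILES: 14 C, 2 N, 7 O.
Implicit hydrogens by atom environment:
  6 × C: 2 H each → 12
  5 × C: 1 H each → 5
  3 × C: no H
  3 × O: no H
  2 × O: 1 H each → 2
  2 × O (charge -1): no H
  1 × N (charge +1): 3 H
  1 × N (charge +1): no H
  Total hydrogens = 22.
Molecular formula: C14H22N2O7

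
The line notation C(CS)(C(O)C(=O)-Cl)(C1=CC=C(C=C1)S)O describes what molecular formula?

C10H11ClO3S2

Heavy atoms from the SMILES: 10 C, 1 Cl, 3 O, 2 S.
Implicit hydrogens by atom environment:
  4 × C (aromatic): 1 H each → 4
  2 × C: no H
  2 × C (aromatic): no H
  2 × O: 1 H each → 2
  2 × S: 1 H each → 2
  1 × C: 2 H
  1 × C: 1 H
  1 × Cl: no H
  1 × O: no H
  Total hydrogens = 11.
Molecular formula: C10H11ClO3S2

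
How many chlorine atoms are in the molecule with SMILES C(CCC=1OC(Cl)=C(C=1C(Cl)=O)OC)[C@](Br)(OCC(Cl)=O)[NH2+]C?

The symbol for chlorine appears 3 times in the SMILES.

3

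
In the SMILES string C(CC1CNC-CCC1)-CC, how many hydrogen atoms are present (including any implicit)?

21

Hydrogens are implicit in SMILES; fill each atom to its normal valence:
  8 × C: 2 H each → 16
  1 × C: 3 H
  1 × C: 1 H
  1 × N: 1 H
  Total hydrogens = 21.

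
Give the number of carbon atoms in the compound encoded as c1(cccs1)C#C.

The symbol for carbon appears 6 times in the SMILES. Lowercase c denotes aromatic carbon and counts toward C.

6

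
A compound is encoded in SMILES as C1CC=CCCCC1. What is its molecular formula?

Heavy atoms from the SMILES: 8 C.
Implicit hydrogens by atom environment:
  6 × C: 2 H each → 12
  2 × C: 1 H each → 2
  Total hydrogens = 14.
Molecular formula: C8H14

C8H14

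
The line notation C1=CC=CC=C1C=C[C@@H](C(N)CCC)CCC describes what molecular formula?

Heavy atoms from the SMILES: 16 C, 1 N.
Implicit hydrogens by atom environment:
  5 × C (aromatic): 1 H each → 5
  4 × C: 2 H each → 8
  4 × C: 1 H each → 4
  2 × C: 3 H each → 6
  1 × C (aromatic): no H
  1 × N: 2 H
  Total hydrogens = 25.
Molecular formula: C16H25N

C16H25N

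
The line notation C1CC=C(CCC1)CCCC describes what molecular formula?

Heavy atoms from the SMILES: 11 C.
Implicit hydrogens by atom environment:
  8 × C: 2 H each → 16
  1 × C: 3 H
  1 × C: 1 H
  1 × C: no H
  Total hydrogens = 20.
Molecular formula: C11H20

C11H20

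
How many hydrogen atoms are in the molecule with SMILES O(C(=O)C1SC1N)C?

Hydrogens are implicit in SMILES; fill each atom to its normal valence:
  2 × C: 1 H each → 2
  2 × O: no H
  1 × C: 3 H
  1 × C: no H
  1 × N: 2 H
  1 × S: no H
  Total hydrogens = 7.

7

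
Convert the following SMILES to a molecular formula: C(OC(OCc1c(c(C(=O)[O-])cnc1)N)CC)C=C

C13H17N2O4-

Heavy atoms from the SMILES: 13 C, 2 N, 4 O.
Implicit hydrogens by atom environment:
  4 × C: 2 H each → 8
  3 × C (aromatic): no H
  3 × O: no H
  2 × C (aromatic): 1 H each → 2
  2 × C: 1 H each → 2
  1 × C: 3 H
  1 × C: no H
  1 × N: 2 H
  1 × N (aromatic): no H
  1 × O (charge -1): no H
  Total hydrogens = 17.
Net charge -1.
Molecular formula: C13H17N2O4-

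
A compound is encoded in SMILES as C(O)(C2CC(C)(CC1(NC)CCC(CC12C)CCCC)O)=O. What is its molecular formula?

Heavy atoms from the SMILES: 18 C, 1 N, 3 O.
Implicit hydrogens by atom environment:
  8 × C: 2 H each → 16
  4 × C: 3 H each → 12
  4 × C: no H
  2 × C: 1 H each → 2
  2 × O: 1 H each → 2
  1 × N: 1 H
  1 × O: no H
  Total hydrogens = 33.
Molecular formula: C18H33NO3

C18H33NO3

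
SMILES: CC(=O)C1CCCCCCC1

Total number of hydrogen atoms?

Hydrogens are implicit in SMILES; fill each atom to its normal valence:
  7 × C: 2 H each → 14
  1 × C: 3 H
  1 × C: 1 H
  1 × C: no H
  1 × O: no H
  Total hydrogens = 18.

18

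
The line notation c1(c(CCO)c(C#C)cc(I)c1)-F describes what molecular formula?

C10H8FIO

Heavy atoms from the SMILES: 10 C, 1 F, 1 I, 1 O.
Implicit hydrogens by atom environment:
  4 × C (aromatic): no H
  2 × C: 2 H each → 4
  2 × C (aromatic): 1 H each → 2
  1 × C: 1 H
  1 × C: no H
  1 × F: no H
  1 × I: no H
  1 × O: 1 H
  Total hydrogens = 8.
Molecular formula: C10H8FIO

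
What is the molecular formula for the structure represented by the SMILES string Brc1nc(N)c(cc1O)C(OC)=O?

Heavy atoms from the SMILES: 1 Br, 7 C, 2 N, 3 O.
Implicit hydrogens by atom environment:
  4 × C (aromatic): no H
  2 × O: no H
  1 × Br: no H
  1 × C: 3 H
  1 × C (aromatic): 1 H
  1 × C: no H
  1 × N: 2 H
  1 × N (aromatic): no H
  1 × O: 1 H
  Total hydrogens = 7.
Molecular formula: C7H7BrN2O3

C7H7BrN2O3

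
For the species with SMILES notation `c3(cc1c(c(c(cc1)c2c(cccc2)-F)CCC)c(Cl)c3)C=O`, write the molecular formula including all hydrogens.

C20H16ClFO

Heavy atoms from the SMILES: 20 C, 1 Cl, 1 F, 1 O.
Implicit hydrogens by atom environment:
  8 × C (aromatic): 1 H each → 8
  8 × C (aromatic): no H
  2 × C: 2 H each → 4
  1 × C: 3 H
  1 × C: 1 H
  1 × Cl: no H
  1 × F: no H
  1 × O: no H
  Total hydrogens = 16.
Molecular formula: C20H16ClFO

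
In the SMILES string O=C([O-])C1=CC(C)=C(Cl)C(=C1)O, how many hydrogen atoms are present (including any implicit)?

Hydrogens are implicit in SMILES; fill each atom to its normal valence:
  4 × C (aromatic): no H
  2 × C (aromatic): 1 H each → 2
  1 × C: 3 H
  1 × C: no H
  1 × Cl: no H
  1 × O: 1 H
  1 × O: no H
  1 × O (charge -1): no H
  Total hydrogens = 6.

6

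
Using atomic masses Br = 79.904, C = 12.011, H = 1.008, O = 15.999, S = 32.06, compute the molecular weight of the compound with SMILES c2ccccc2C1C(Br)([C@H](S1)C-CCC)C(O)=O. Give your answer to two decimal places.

329.25

Molecular formula: C14H17BrO2S.
M = 1×79.904 + 14×12.011 + 17×1.008 + 2×15.999 + 1×32.06 = 329.25 g/mol.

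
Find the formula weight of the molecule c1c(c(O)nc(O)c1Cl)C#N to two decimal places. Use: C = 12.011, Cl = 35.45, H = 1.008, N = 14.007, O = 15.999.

Molecular formula: C6H3ClN2O2.
M = 6×12.011 + 1×35.45 + 3×1.008 + 2×14.007 + 2×15.999 = 170.55 g/mol.

170.55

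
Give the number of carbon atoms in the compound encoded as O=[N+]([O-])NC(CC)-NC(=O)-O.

The symbol for carbon appears 4 times in the SMILES.

4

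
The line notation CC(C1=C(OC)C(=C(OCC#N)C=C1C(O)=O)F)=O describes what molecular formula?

C12H10FNO5

Heavy atoms from the SMILES: 12 C, 1 F, 1 N, 5 O.
Implicit hydrogens by atom environment:
  5 × C (aromatic): no H
  4 × O: no H
  3 × C: no H
  2 × C: 3 H each → 6
  1 × C: 2 H
  1 × C (aromatic): 1 H
  1 × F: no H
  1 × N: no H
  1 × O: 1 H
  Total hydrogens = 10.
Molecular formula: C12H10FNO5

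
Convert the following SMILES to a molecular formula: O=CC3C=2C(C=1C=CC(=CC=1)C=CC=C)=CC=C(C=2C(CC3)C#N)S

C22H19NOS

Heavy atoms from the SMILES: 22 C, 1 N, 1 O, 1 S.
Implicit hydrogens by atom environment:
  6 × C (aromatic): 1 H each → 6
  6 × C: 1 H each → 6
  6 × C (aromatic): no H
  3 × C: 2 H each → 6
  1 × C: no H
  1 × N: no H
  1 × O: no H
  1 × S: 1 H
  Total hydrogens = 19.
Molecular formula: C22H19NOS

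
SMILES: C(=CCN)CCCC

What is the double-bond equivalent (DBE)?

1

Molecular formula from the SMILES: C7H15N.
DoU = (2C + 2 + N − H − X)/2 = (2·7 + 2 + 1 − 15 − 0)/2 = 2/2 = 1.
(Structurally: 0 ring(s) + 1 π bond(s) = 1.)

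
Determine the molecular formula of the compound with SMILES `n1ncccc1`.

C4H4N2

Heavy atoms from the SMILES: 4 C, 2 N.
Implicit hydrogens by atom environment:
  4 × C (aromatic): 1 H each → 4
  2 × N (aromatic): no H
  Total hydrogens = 4.
Molecular formula: C4H4N2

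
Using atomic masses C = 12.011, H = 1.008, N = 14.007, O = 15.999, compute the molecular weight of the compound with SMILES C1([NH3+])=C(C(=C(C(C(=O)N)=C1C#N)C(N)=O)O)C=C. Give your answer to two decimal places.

Molecular formula: C11H11N4O3+.
M = 11×12.011 + 11×1.008 + 4×14.007 + 3×15.999 = 247.23 g/mol.

247.23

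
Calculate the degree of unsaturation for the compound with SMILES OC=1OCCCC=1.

2

Molecular formula from the SMILES: C5H8O2.
DoU = (2C + 2 + N − H − X)/2 = (2·5 + 2 + 0 − 8 − 0)/2 = 4/2 = 2.
(Structurally: 1 ring(s) + 1 π bond(s) = 2.)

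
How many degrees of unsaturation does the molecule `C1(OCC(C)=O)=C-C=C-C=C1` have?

5

Molecular formula from the SMILES: C9H10O2.
DoU = (2C + 2 + N − H − X)/2 = (2·9 + 2 + 0 − 10 − 0)/2 = 10/2 = 5.
(Structurally: 1 ring(s) + 4 π bond(s) = 5.)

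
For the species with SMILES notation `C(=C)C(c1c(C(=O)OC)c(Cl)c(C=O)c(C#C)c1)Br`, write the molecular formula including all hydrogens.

C14H10BrClO3

Heavy atoms from the SMILES: 1 Br, 14 C, 1 Cl, 3 O.
Implicit hydrogens by atom environment:
  5 × C (aromatic): no H
  4 × C: 1 H each → 4
  3 × O: no H
  2 × C: no H
  1 × Br: no H
  1 × C: 3 H
  1 × C: 2 H
  1 × C (aromatic): 1 H
  1 × Cl: no H
  Total hydrogens = 10.
Molecular formula: C14H10BrClO3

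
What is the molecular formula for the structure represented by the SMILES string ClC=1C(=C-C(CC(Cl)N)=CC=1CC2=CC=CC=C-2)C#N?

C16H14Cl2N2

Heavy atoms from the SMILES: 16 C, 2 Cl, 2 N.
Implicit hydrogens by atom environment:
  7 × C (aromatic): 1 H each → 7
  5 × C (aromatic): no H
  2 × C: 2 H each → 4
  2 × Cl: no H
  1 × C: 1 H
  1 × C: no H
  1 × N: 2 H
  1 × N: no H
  Total hydrogens = 14.
Molecular formula: C16H14Cl2N2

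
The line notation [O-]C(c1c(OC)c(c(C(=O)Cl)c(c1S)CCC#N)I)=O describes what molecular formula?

C12H8ClINO4S-

Heavy atoms from the SMILES: 12 C, 1 Cl, 1 I, 1 N, 4 O, 1 S.
Implicit hydrogens by atom environment:
  6 × C (aromatic): no H
  3 × C: no H
  3 × O: no H
  2 × C: 2 H each → 4
  1 × C: 3 H
  1 × Cl: no H
  1 × I: no H
  1 × N: no H
  1 × O (charge -1): no H
  1 × S: 1 H
  Total hydrogens = 8.
Net charge -1.
Molecular formula: C12H8ClINO4S-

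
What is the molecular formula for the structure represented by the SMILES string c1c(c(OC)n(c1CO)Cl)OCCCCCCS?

C12H20ClNO3S

Heavy atoms from the SMILES: 12 C, 1 Cl, 1 N, 3 O, 1 S.
Implicit hydrogens by atom environment:
  7 × C: 2 H each → 14
  3 × C (aromatic): no H
  2 × O: no H
  1 × C: 3 H
  1 × C (aromatic): 1 H
  1 × Cl: no H
  1 × N (aromatic): no H
  1 × O: 1 H
  1 × S: 1 H
  Total hydrogens = 20.
Molecular formula: C12H20ClNO3S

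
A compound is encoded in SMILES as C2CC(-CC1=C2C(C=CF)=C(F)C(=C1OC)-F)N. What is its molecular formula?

C13H14F3NO

Heavy atoms from the SMILES: 13 C, 3 F, 1 N, 1 O.
Implicit hydrogens by atom environment:
  6 × C (aromatic): no H
  3 × C: 2 H each → 6
  3 × C: 1 H each → 3
  3 × F: no H
  1 × C: 3 H
  1 × N: 2 H
  1 × O: no H
  Total hydrogens = 14.
Molecular formula: C13H14F3NO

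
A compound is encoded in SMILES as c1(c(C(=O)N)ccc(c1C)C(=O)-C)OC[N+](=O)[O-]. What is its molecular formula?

C11H12N2O5

Heavy atoms from the SMILES: 11 C, 2 N, 5 O.
Implicit hydrogens by atom environment:
  4 × C (aromatic): no H
  4 × O: no H
  2 × C: 3 H each → 6
  2 × C (aromatic): 1 H each → 2
  2 × C: no H
  1 × C: 2 H
  1 × N: 2 H
  1 × N (charge +1): no H
  1 × O (charge -1): no H
  Total hydrogens = 12.
Molecular formula: C11H12N2O5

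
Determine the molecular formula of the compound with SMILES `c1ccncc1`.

Heavy atoms from the SMILES: 5 C, 1 N.
Implicit hydrogens by atom environment:
  5 × C (aromatic): 1 H each → 5
  1 × N (aromatic): no H
  Total hydrogens = 5.
Molecular formula: C5H5N

C5H5N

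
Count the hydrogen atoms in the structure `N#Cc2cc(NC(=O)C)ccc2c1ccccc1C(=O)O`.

12

Hydrogens are implicit in SMILES; fill each atom to its normal valence:
  7 × C (aromatic): 1 H each → 7
  5 × C (aromatic): no H
  3 × C: no H
  2 × O: no H
  1 × C: 3 H
  1 × N: 1 H
  1 × N: no H
  1 × O: 1 H
  Total hydrogens = 12.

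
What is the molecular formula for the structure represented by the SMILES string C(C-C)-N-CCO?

C5H13NO

Heavy atoms from the SMILES: 5 C, 1 N, 1 O.
Implicit hydrogens by atom environment:
  4 × C: 2 H each → 8
  1 × C: 3 H
  1 × N: 1 H
  1 × O: 1 H
  Total hydrogens = 13.
Molecular formula: C5H13NO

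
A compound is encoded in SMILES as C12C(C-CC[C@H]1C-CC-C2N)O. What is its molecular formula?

C10H19NO

Heavy atoms from the SMILES: 10 C, 1 N, 1 O.
Implicit hydrogens by atom environment:
  6 × C: 2 H each → 12
  4 × C: 1 H each → 4
  1 × N: 2 H
  1 × O: 1 H
  Total hydrogens = 19.
Molecular formula: C10H19NO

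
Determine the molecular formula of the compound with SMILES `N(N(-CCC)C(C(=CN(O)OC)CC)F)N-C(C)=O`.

Heavy atoms from the SMILES: 11 C, 1 F, 4 N, 3 O.
Implicit hydrogens by atom environment:
  4 × C: 3 H each → 12
  3 × C: 2 H each → 6
  2 × C: 1 H each → 2
  2 × C: no H
  2 × N: 1 H each → 2
  2 × N: no H
  2 × O: no H
  1 × F: no H
  1 × O: 1 H
  Total hydrogens = 23.
Molecular formula: C11H23FN4O3

C11H23FN4O3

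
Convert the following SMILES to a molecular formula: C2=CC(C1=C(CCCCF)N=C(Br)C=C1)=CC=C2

C15H15BrFN

Heavy atoms from the SMILES: 1 Br, 15 C, 1 F, 1 N.
Implicit hydrogens by atom environment:
  7 × C (aromatic): 1 H each → 7
  4 × C: 2 H each → 8
  4 × C (aromatic): no H
  1 × Br: no H
  1 × F: no H
  1 × N (aromatic): no H
  Total hydrogens = 15.
Molecular formula: C15H15BrFN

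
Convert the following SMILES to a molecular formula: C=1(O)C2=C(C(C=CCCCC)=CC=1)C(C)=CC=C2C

C18H22O

Heavy atoms from the SMILES: 18 C, 1 O.
Implicit hydrogens by atom environment:
  6 × C (aromatic): no H
  4 × C (aromatic): 1 H each → 4
  3 × C: 3 H each → 9
  3 × C: 2 H each → 6
  2 × C: 1 H each → 2
  1 × O: 1 H
  Total hydrogens = 22.
Molecular formula: C18H22O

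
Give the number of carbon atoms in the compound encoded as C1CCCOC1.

5

The symbol for carbon appears 5 times in the SMILES.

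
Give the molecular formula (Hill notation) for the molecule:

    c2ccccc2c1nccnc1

Heavy atoms from the SMILES: 10 C, 2 N.
Implicit hydrogens by atom environment:
  8 × C (aromatic): 1 H each → 8
  2 × C (aromatic): no H
  2 × N (aromatic): no H
  Total hydrogens = 8.
Molecular formula: C10H8N2

C10H8N2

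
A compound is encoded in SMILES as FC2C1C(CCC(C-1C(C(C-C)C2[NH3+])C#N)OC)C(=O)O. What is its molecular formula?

C15H24FN2O3+

Heavy atoms from the SMILES: 15 C, 1 F, 2 N, 3 O.
Implicit hydrogens by atom environment:
  8 × C: 1 H each → 8
  3 × C: 2 H each → 6
  2 × C: 3 H each → 6
  2 × C: no H
  2 × O: no H
  1 × F: no H
  1 × N (charge +1): 3 H
  1 × N: no H
  1 × O: 1 H
  Total hydrogens = 24.
Net charge +1.
Molecular formula: C15H24FN2O3+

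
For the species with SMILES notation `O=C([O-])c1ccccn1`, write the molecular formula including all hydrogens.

C6H4NO2-

Heavy atoms from the SMILES: 6 C, 1 N, 2 O.
Implicit hydrogens by atom environment:
  4 × C (aromatic): 1 H each → 4
  1 × C (aromatic): no H
  1 × C: no H
  1 × N (aromatic): no H
  1 × O: no H
  1 × O (charge -1): no H
  Total hydrogens = 4.
Net charge -1.
Molecular formula: C6H4NO2-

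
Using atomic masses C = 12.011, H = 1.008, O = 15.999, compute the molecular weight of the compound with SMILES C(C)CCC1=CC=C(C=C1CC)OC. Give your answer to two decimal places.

192.30

Molecular formula: C13H20O.
M = 13×12.011 + 20×1.008 + 1×15.999 = 192.30 g/mol.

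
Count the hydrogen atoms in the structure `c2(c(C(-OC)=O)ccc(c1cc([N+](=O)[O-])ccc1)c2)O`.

Hydrogens are implicit in SMILES; fill each atom to its normal valence:
  7 × C (aromatic): 1 H each → 7
  5 × C (aromatic): no H
  3 × O: no H
  1 × C: 3 H
  1 × C: no H
  1 × N (charge +1): no H
  1 × O: 1 H
  1 × O (charge -1): no H
  Total hydrogens = 11.

11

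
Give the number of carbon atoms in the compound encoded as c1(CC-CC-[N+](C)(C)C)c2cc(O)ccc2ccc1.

17

The symbol for carbon appears 17 times in the SMILES. Lowercase c denotes aromatic carbon and counts toward C.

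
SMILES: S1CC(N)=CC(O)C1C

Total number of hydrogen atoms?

11

Hydrogens are implicit in SMILES; fill each atom to its normal valence:
  3 × C: 1 H each → 3
  1 × C: 3 H
  1 × C: 2 H
  1 × C: no H
  1 × N: 2 H
  1 × O: 1 H
  1 × S: no H
  Total hydrogens = 11.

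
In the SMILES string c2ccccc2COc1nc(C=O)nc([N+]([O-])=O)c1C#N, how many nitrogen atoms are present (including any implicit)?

The symbol for nitrogen appears 4 times in the SMILES.

4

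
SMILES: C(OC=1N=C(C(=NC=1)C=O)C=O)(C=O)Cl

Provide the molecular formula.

C8H5ClN2O4

Heavy atoms from the SMILES: 8 C, 1 Cl, 2 N, 4 O.
Implicit hydrogens by atom environment:
  4 × C: 1 H each → 4
  4 × O: no H
  3 × C (aromatic): no H
  2 × N (aromatic): no H
  1 × C (aromatic): 1 H
  1 × Cl: no H
  Total hydrogens = 5.
Molecular formula: C8H5ClN2O4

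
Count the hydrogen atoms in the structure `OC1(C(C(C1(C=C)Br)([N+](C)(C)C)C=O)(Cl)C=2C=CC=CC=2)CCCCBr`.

27

Hydrogens are implicit in SMILES; fill each atom to its normal valence:
  5 × C: 2 H each → 10
  5 × C (aromatic): 1 H each → 5
  4 × C: no H
  3 × C: 3 H each → 9
  2 × Br: no H
  2 × C: 1 H each → 2
  1 × C (aromatic): no H
  1 × Cl: no H
  1 × N (charge +1): no H
  1 × O: 1 H
  1 × O: no H
  Total hydrogens = 27.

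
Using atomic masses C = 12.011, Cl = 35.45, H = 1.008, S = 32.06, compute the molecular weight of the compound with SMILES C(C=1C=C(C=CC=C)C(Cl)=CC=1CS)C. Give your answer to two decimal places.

Molecular formula: C13H15ClS.
M = 13×12.011 + 1×35.45 + 15×1.008 + 1×32.06 = 238.77 g/mol.

238.77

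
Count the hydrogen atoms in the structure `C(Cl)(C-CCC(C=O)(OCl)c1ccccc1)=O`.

12

Hydrogens are implicit in SMILES; fill each atom to its normal valence:
  5 × C (aromatic): 1 H each → 5
  3 × C: 2 H each → 6
  3 × O: no H
  2 × C: no H
  2 × Cl: no H
  1 × C: 1 H
  1 × C (aromatic): no H
  Total hydrogens = 12.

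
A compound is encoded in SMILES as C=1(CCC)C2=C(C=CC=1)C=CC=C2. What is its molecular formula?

Heavy atoms from the SMILES: 13 C.
Implicit hydrogens by atom environment:
  7 × C (aromatic): 1 H each → 7
  3 × C (aromatic): no H
  2 × C: 2 H each → 4
  1 × C: 3 H
  Total hydrogens = 14.
Molecular formula: C13H14

C13H14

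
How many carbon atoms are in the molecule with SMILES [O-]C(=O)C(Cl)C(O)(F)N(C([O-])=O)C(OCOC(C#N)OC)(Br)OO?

The symbol for carbon appears 9 times in the SMILES. (Cl is a single chlorine, not C + l.)

9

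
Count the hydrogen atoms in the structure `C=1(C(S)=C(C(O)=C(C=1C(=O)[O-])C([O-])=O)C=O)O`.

Hydrogens are implicit in SMILES; fill each atom to its normal valence:
  6 × C (aromatic): no H
  3 × O: no H
  2 × C: no H
  2 × O: 1 H each → 2
  2 × O (charge -1): no H
  1 × C: 1 H
  1 × S: 1 H
  Total hydrogens = 4.

4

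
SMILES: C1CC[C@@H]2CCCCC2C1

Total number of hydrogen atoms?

Hydrogens are implicit in SMILES; fill each atom to its normal valence:
  8 × C: 2 H each → 16
  2 × C: 1 H each → 2
  Total hydrogens = 18.

18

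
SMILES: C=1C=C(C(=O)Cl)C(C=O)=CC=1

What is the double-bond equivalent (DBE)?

6

Molecular formula from the SMILES: C8H5ClO2.
DoU = (2C + 2 + N − H − X)/2 = (2·8 + 2 + 0 − 5 − 1)/2 = 12/2 = 6.
(Structurally: 1 ring(s) + 5 π bond(s) = 6.)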